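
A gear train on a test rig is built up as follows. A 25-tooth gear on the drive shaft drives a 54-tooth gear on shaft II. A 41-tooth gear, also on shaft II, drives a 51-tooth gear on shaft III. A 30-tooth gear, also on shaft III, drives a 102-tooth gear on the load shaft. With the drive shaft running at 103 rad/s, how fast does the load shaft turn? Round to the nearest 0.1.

11.3 rad/s

Gear mesh: ratio = 54/25 = 2.16, so shaft II turns at 103 / 2.16 = 47.685 rad/s.
Gear mesh: ratio = 51/41 = 1.2439, so shaft III turns at 47.685 / 1.2439 = 38.335 rad/s.
Gear mesh: ratio = 102/30 = 3.4, so the load shaft turns at 38.335 / 3.4 = 11.275 rad/s.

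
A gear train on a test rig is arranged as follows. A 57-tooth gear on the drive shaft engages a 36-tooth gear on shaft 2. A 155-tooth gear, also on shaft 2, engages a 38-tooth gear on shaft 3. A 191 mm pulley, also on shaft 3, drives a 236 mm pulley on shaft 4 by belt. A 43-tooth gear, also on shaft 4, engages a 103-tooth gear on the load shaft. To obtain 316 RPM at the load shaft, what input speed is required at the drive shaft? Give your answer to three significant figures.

Overall ratio R = 0.63158 × 0.24516 × 1.2356 × 2.3953 = 0.45828.
Required input speed = output speed × R = 316 × 0.45828 = 144.82 RPM.

145 RPM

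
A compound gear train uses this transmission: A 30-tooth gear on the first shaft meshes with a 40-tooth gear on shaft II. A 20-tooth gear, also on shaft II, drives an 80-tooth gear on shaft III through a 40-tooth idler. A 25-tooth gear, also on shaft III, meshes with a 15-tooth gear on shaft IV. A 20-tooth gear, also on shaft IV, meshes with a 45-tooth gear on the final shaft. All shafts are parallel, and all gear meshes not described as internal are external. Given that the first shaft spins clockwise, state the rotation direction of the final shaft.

counterclockwise

the first shaft → shaft II: external mesh, 1 reversal → CCW.
shaft II → shaft III: driver → idler → driven is 2 external meshes, 2 reversals → CCW.
shaft III → shaft IV: external mesh, 1 reversal → CW.
shaft IV → the final shaft: external mesh, 1 reversal → CCW.
5 reversals in total — an odd number — so the final shaft turns opposite to the first shaft.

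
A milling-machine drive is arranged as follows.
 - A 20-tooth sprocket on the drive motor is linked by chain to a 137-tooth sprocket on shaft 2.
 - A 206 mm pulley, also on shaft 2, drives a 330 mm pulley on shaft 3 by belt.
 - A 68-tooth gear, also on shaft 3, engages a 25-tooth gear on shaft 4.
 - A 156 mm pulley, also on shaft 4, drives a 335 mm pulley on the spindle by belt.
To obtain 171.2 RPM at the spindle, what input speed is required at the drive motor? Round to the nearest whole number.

1483 RPM

Overall ratio R = 6.85 × 1.6019 × 0.36765 × 2.1474 = 8.6634.
Required input speed = output speed × R = 171.2 × 8.6634 = 1483.2 RPM.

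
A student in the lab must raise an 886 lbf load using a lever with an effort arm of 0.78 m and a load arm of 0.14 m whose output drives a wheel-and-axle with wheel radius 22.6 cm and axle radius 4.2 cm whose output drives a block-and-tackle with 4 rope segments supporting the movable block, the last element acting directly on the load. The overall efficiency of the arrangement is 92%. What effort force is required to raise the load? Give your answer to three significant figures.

8.03 lbf

Lever MA = effort arm / load arm = 0.78/0.14 = 5.5714.
Wheel-and-axle MA = R/r = 22.6/4.2 = 5.381.
Block-and-tackle MA = number of supporting rope parts = 4.
Combined ideal MA = 5.5714 × 5.381 × 4 = 119.92.
Actual MA = 119.92 × 0.92 = 110.32.
Effort = load / actual MA = 886 / 110.32 = 8.0308 lbf.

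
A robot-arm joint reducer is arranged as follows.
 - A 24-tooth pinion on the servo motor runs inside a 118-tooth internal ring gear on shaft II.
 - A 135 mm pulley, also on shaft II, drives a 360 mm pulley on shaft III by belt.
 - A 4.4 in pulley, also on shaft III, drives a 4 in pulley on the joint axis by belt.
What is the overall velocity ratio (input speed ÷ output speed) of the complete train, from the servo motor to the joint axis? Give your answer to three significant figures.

11.9

Each stage contributes driven/driver: internal gear 118/24 = 4.9167, belt 360/135 = 2.6667, belt 4/4.4 = 0.90909.
Overall: 4.9167 × 2.6667 × 0.90909 = 11.919.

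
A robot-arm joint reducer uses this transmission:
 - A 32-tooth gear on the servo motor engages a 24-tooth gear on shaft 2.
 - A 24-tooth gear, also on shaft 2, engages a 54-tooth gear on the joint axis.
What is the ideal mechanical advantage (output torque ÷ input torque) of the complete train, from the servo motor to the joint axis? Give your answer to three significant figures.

Each stage contributes driven/driver: gear mesh 24/32 = 0.75, gear mesh 54/24 = 2.25.
Overall: 0.75 × 2.25 = 1.6875.

1.69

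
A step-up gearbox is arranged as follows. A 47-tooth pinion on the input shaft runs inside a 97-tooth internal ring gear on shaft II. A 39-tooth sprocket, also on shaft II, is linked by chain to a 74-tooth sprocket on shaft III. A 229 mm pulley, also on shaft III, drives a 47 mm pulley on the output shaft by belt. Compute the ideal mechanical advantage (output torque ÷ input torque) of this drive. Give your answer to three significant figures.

Each stage contributes driven/driver: internal gear 97/47 = 2.0638, chain 74/39 = 1.8974, belt 47/229 = 0.20524.
Overall: 2.0638 × 1.8974 × 0.20524 = 0.80372.

0.804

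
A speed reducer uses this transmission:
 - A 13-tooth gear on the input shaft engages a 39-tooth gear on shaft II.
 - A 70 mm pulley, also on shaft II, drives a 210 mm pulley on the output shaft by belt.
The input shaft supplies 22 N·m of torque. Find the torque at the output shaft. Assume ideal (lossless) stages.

After the gear mesh (39/13): 22 × 3 = 66 N·m
After the belt (210/70): 66 × 3 = 198 N·m

198 N·m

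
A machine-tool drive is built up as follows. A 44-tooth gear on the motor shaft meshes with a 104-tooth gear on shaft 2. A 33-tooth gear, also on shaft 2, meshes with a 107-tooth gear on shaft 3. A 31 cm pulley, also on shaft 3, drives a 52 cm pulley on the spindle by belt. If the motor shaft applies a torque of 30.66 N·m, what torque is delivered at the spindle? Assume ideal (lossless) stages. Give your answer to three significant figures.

gear mesh 104/44 = 2.3636 → τ = 30.66·2.3636 = 72.469 N·m
gear mesh 107/33 = 3.2424 → τ = 72.469·3.2424 = 234.98 N·m
belt 52/31 = 1.6774 → τ = 234.98·1.6774 = 394.15 N·m

394 N·m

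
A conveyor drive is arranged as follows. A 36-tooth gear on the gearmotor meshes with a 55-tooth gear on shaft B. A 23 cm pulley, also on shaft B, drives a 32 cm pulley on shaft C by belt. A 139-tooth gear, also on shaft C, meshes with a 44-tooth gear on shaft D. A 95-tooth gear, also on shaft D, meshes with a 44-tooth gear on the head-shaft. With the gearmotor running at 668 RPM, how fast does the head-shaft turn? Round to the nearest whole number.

2144 RPM

the gearmotor → shaft B (gear mesh, 55/36): 668 ÷ 1.5278 = 437.24 RPM
shaft B → shaft C (belt, 32/23): 437.24 ÷ 1.3913 = 314.26 RPM
shaft C → shaft D (gear mesh, 44/139): 314.26 ÷ 0.31655 = 992.79 RPM
shaft D → the head-shaft (gear mesh, 44/95): 992.79 ÷ 0.46316 = 2143.5 RPM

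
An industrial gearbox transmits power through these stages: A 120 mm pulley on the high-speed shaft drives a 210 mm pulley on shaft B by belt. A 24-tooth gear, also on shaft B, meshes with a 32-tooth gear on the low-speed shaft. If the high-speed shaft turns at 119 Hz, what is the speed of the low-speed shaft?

51 Hz

the high-speed shaft → shaft B (belt, 210/120): 119 ÷ 1.75 = 68 Hz
shaft B → the low-speed shaft (gear mesh, 32/24): 68 ÷ 1.3333 = 51 Hz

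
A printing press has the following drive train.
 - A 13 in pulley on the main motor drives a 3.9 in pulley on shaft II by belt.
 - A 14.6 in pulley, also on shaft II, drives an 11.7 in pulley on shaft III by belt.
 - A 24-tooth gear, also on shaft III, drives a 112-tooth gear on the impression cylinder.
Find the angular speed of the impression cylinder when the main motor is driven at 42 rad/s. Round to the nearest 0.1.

37.4 rad/s

the main motor → shaft II (belt, 3.9/13): 42 ÷ 0.3 = 140 rad/s
shaft II → shaft III (belt, 11.7/14.6): 140 ÷ 0.80137 = 174.7 rad/s
shaft III → the impression cylinder (gear mesh, 112/24): 174.7 ÷ 4.6667 = 37.436 rad/s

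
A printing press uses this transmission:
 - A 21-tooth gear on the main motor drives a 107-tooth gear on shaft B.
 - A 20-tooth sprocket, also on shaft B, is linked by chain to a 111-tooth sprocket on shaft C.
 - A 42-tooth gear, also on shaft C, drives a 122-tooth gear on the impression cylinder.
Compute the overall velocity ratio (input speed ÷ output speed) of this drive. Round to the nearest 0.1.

Each stage contributes driven/driver: gear mesh 107/21 = 5.0952, chain 111/20 = 5.55, gear mesh 122/42 = 2.9048.
Overall: 5.0952 × 5.55 × 2.9048 = 82.143.

82.1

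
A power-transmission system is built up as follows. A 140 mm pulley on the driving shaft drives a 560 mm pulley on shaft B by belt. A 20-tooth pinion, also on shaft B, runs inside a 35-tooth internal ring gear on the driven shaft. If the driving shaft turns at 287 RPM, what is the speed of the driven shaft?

41 RPM

the driving shaft → shaft B (belt, 560/140): 287 ÷ 4 = 71.75 RPM
shaft B → the driven shaft (internal gear, 35/20): 71.75 ÷ 1.75 = 41 RPM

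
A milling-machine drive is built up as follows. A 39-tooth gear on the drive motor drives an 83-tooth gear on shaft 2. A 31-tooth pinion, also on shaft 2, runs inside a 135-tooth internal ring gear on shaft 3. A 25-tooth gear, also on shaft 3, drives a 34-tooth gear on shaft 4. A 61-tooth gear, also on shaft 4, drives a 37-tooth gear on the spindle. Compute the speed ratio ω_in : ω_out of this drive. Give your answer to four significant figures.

7.645

Each stage contributes driven/driver: gear mesh 83/39 = 2.1282, internal gear 135/31 = 4.3548, gear mesh 34/25 = 1.36, gear mesh 37/61 = 0.60656.
Overall: 2.1282 × 4.3548 × 1.36 × 0.60656 = 7.6453.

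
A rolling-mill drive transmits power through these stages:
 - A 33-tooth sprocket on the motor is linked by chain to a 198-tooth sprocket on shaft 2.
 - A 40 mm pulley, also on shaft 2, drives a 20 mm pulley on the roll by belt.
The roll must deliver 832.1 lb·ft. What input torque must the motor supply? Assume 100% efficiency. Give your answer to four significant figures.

277.4 lb·ft

Overall ratio R = 6 × 0.5 = 3.
Input torque = output torque / R = 832.1 / 3 = 277.37 lb·ft.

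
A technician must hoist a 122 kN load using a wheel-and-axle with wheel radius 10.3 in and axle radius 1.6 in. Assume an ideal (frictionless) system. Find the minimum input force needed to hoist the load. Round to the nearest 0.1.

Wheel-and-axle MA = R/r = 10.3/1.6 = 6.4375.
Effort = load / MA = 122 / 6.4375 = 18.951 kN.

19.0 kN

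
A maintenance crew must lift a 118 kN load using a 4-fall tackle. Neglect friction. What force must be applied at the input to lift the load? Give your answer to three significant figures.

29.5 kN

Block-and-tackle MA = number of supporting rope parts = 4.
Effort = load / MA = 118 / 4 = 29.5 kN.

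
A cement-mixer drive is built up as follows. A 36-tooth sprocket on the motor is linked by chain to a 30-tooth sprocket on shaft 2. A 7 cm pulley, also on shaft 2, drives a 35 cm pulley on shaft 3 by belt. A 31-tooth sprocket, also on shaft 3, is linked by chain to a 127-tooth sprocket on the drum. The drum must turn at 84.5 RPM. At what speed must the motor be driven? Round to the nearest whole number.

Overall ratio R = 0.83333 × 5 × 4.0968 = 17.07.
Required input speed = output speed × R = 84.5 × 17.07 = 1442.4 RPM.

1442 RPM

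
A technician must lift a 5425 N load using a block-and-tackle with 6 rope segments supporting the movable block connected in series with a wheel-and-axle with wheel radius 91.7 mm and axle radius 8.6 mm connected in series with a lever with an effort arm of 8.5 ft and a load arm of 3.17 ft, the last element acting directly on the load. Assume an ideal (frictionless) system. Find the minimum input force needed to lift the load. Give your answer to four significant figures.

Block-and-tackle MA = number of supporting rope parts = 6.
Wheel-and-axle MA = R/r = 91.7/8.6 = 10.663.
Lever MA = effort arm / load arm = 8.5/3.17 = 2.6814.
Combined ideal MA = 6 × 10.663 × 2.6814 = 171.55.
Effort = load / MA = 5425 / 171.55 = 31.624 N.

31.62 N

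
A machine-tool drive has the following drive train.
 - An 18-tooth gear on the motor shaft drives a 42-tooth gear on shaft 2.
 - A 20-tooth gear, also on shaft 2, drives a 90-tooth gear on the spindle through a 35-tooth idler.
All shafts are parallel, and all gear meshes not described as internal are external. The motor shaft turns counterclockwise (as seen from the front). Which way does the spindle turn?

clockwise

the motor shaft → shaft 2: external mesh, 1 reversal → CW.
shaft 2 → the spindle: driver → idler → driven is 2 external meshes, 2 reversals → CW.
3 reversals in total — an odd number — so the spindle turns opposite to the motor shaft.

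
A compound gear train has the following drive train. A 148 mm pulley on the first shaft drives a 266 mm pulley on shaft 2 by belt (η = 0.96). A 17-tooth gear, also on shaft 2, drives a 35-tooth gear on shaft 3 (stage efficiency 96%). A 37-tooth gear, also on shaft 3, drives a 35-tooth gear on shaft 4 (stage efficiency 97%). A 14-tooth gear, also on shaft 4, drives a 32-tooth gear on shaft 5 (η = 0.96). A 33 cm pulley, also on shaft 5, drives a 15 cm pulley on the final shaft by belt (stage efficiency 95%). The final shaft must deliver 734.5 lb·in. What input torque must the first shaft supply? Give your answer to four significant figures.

Overall ratio R = 1.7973 × 2.0588 × 0.94595 × 2.2857 × 0.45455 = 3.6367; overall efficiency η = 0.96 × 0.96 × 0.97 × 0.96 × 0.95 = 0.8153.
Input torque = output torque / (R × η) = 734.5 / (3.6367 × 0.8153) = 247.73 lb·in.

247.7 lb·in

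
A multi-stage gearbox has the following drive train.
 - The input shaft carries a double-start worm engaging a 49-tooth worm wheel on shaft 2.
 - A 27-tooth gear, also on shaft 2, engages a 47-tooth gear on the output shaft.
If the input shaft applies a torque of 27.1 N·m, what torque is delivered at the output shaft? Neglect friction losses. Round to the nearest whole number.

Worm: ratio = 49/2 = 24.5; torque at shaft 2 = 27.1 × 24.5 = 663.95 N·m.
Gear mesh: ratio = 47/27 = 1.7407; torque at the output shaft = 663.95 × 1.7407 = 1155.8 N·m.

1156 N·m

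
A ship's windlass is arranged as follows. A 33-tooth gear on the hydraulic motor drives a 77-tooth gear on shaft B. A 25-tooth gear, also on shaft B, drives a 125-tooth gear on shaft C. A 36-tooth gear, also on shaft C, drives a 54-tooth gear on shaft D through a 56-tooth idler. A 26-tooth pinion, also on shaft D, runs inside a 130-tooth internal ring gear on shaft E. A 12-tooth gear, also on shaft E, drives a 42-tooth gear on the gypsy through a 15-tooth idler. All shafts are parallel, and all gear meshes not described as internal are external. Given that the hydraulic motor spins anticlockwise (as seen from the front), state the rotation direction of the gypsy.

anticlockwise

the hydraulic motor → shaft B: external mesh, 1 reversal → CW.
shaft B → shaft C: external mesh, 1 reversal → CCW.
shaft C → shaft D: driver → idler → driven is 2 external meshes, 2 reversals → CCW.
shaft D → shaft E: internal mesh, same direction → CCW.
shaft E → the gypsy: driver → idler → driven is 2 external meshes, 2 reversals → CCW.
6 reversals in total — an even number — so the gypsy turns the same way as the hydraulic motor.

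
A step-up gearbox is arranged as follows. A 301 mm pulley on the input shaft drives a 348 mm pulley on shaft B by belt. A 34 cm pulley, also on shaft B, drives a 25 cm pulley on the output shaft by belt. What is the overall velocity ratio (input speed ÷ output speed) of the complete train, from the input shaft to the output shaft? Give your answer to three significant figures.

0.850

Each stage contributes driven/driver: belt 348/301 = 1.1561, belt 25/34 = 0.73529.
Overall: 1.1561 × 0.73529 = 0.85011.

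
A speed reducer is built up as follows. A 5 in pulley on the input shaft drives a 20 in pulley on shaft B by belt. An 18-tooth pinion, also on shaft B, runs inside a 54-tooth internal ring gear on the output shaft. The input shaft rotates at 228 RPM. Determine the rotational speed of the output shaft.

19 RPM

belt 20/5 = 4 → 228/4 = 57 RPM
internal gear 54/18 = 3 → 57/3 = 19 RPM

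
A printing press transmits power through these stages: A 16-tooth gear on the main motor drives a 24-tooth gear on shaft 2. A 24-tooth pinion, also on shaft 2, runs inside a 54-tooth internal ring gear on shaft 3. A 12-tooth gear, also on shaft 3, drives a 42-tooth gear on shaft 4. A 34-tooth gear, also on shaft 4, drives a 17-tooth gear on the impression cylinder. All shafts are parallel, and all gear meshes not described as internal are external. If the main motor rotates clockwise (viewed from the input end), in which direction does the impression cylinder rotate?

counterclockwise

the main motor → shaft 2: external mesh, 1 reversal → CCW.
shaft 2 → shaft 3: internal mesh, same direction → CCW.
shaft 3 → shaft 4: external mesh, 1 reversal → CW.
shaft 4 → the impression cylinder: external mesh, 1 reversal → CCW.
3 reversals in total — an odd number — so the impression cylinder turns opposite to the main motor.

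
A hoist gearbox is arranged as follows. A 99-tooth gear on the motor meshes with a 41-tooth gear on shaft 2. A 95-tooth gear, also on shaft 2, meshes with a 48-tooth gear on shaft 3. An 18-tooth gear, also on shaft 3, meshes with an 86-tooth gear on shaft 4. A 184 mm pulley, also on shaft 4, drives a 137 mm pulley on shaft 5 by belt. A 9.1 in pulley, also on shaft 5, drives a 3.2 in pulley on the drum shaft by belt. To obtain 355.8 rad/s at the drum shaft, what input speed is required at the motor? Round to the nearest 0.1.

93.1 rad/s

Overall ratio R = 0.41414 × 0.50526 × 4.7778 × 0.74457 × 0.35165 = 0.26176.
Required input speed = output speed × R = 355.8 × 0.26176 = 93.134 rad/s.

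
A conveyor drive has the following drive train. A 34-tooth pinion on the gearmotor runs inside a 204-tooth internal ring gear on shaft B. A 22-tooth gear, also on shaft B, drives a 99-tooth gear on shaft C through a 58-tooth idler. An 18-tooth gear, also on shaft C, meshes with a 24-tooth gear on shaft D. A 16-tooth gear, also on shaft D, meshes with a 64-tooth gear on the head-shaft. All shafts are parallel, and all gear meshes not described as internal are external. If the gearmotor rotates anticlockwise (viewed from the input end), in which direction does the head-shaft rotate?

the gearmotor → shaft B: internal mesh, same direction → CCW.
shaft B → shaft C: driver → idler → driven is 2 external meshes, 2 reversals → CCW.
shaft C → shaft D: external mesh, 1 reversal → CW.
shaft D → the head-shaft: external mesh, 1 reversal → CCW.
4 reversals in total — an even number — so the head-shaft turns the same way as the gearmotor.

anticlockwise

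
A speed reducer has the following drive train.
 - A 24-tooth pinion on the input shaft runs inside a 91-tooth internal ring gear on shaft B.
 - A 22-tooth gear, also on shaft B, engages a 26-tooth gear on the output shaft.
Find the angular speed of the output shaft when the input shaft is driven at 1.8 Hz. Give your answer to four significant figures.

Internal gear: ratio = 91/24 = 3.7917, so shaft B turns at 1.8 / 3.7917 = 0.47473 Hz.
Gear mesh: ratio = 26/22 = 1.1818, so the output shaft turns at 0.47473 / 1.1818 = 0.40169 Hz.

0.4017 Hz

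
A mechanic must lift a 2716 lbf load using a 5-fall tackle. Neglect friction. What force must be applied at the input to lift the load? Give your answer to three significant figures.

Block-and-tackle MA = number of supporting rope parts = 5.
Effort = load / MA = 2716 / 5 = 543.2 lbf.

543 lbf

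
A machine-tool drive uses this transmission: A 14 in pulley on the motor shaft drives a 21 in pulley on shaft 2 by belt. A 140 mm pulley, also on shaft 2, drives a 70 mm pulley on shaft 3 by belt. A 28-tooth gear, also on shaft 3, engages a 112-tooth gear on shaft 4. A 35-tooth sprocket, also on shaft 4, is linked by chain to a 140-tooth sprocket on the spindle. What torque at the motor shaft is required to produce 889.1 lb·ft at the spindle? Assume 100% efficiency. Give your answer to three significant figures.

Overall ratio R = 1.5 × 0.5 × 4 × 4 = 12.
Input torque = output torque / R = 889.1 / 12 = 74.092 lb·ft.

74.1 lb·ft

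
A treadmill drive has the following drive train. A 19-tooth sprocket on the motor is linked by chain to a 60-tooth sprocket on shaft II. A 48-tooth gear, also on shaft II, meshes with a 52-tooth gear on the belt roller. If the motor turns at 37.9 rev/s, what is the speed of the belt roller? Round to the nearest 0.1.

11.1 rev/s

the motor → shaft II (chain, 60/19): 37.9 ÷ 3.1579 = 12.002 rev/s
shaft II → the belt roller (gear mesh, 52/48): 12.002 ÷ 1.0833 = 11.078 rev/s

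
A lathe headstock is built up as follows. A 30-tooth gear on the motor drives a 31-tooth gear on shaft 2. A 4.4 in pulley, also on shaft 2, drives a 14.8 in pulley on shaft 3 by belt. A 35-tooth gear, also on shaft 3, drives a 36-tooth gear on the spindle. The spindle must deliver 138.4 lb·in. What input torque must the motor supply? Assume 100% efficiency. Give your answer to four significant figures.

Overall ratio R = 1.0333 × 3.3636 × 1.0286 = 3.5751.
Input torque = output torque / R = 138.4 / 3.5751 = 38.713 lb·in.

38.71 lb·in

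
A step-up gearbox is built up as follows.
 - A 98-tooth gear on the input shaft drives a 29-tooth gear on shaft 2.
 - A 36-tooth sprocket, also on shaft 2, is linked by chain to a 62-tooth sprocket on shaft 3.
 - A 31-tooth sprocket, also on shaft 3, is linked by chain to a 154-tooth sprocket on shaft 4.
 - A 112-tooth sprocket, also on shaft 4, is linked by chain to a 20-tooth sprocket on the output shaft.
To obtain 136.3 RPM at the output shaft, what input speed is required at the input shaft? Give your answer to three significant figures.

61.6 RPM

Overall ratio R = 0.29592 × 1.7222 × 4.9677 × 0.17857 = 0.4521.
Required input speed = output speed × R = 136.3 × 0.4521 = 61.621 RPM.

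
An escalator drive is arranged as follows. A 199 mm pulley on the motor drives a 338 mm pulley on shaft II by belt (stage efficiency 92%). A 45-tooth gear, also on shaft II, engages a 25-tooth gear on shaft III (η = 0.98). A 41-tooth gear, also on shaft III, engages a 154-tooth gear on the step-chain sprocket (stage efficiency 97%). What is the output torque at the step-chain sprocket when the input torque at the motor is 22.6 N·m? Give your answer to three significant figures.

After the belt (338/199): 22.6 × 1.6985 × 0.92 = 35.315 N·m
After the gear mesh (25/45): 35.315 × 0.55556 × 0.98 = 19.227 N·m
After the gear mesh (154/41): 19.227 × 3.7561 × 0.97 = 70.052 N·m

70.1 N·m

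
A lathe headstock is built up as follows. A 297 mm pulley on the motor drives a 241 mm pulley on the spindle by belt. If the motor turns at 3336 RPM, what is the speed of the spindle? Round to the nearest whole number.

4111 RPM

Belt: ratio = 241/297 = 0.81145, so the spindle turns at 3336 / 0.81145 = 4111.2 RPM.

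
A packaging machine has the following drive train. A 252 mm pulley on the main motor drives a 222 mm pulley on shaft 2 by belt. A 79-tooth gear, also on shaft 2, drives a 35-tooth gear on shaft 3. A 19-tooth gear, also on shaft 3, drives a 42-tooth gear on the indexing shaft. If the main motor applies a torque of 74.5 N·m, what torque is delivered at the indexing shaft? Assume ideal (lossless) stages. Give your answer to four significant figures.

64.28 N·m

belt 222/252 = 0.88095 → τ = 74.5·0.88095 = 65.631 N·m
gear mesh 35/79 = 0.44304 → τ = 65.631·0.44304 = 29.077 N·m
gear mesh 42/19 = 2.2105 → τ = 29.077·2.2105 = 64.275 N·m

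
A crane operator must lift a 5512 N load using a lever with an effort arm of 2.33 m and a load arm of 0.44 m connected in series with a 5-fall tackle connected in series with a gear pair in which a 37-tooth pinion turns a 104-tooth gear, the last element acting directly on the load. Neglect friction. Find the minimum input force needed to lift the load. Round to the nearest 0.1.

74.1 N

Lever MA = effort arm / load arm = 2.33/0.44 = 5.2955.
Block-and-tackle MA = number of supporting rope parts = 5.
Gear pair MA = 104/37 = 2.8108.
Combined ideal MA = 5.2955 × 5 × 2.8108 = 74.423.
Effort = load / MA = 5512 / 74.423 = 74.064 N.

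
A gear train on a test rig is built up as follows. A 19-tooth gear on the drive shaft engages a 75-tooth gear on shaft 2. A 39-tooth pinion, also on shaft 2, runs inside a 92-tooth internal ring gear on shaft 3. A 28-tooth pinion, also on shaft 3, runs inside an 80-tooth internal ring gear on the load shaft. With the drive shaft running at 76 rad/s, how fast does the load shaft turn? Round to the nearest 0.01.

the drive shaft → shaft 2 (gear mesh, 75/19): 76 ÷ 3.9474 = 19.253 rad/s
shaft 2 → shaft 3 (internal gear, 92/39): 19.253 ÷ 2.359 = 8.1617 rad/s
shaft 3 → the load shaft (internal gear, 80/28): 8.1617 ÷ 2.8571 = 2.8566 rad/s

2.86 rad/s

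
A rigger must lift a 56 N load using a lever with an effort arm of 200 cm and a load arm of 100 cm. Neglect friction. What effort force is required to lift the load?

Lever MA = effort arm / load arm = 200/100 = 2.
Effort = load / MA = 56 / 2 = 28 N.

28 N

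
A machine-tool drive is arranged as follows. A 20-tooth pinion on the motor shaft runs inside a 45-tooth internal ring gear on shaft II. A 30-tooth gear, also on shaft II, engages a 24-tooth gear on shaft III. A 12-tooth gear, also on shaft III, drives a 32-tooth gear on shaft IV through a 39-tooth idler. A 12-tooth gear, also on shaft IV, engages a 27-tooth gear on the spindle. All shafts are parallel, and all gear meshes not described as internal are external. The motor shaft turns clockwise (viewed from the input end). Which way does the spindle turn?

clockwise

the motor shaft → shaft II: internal mesh, same direction → CW.
shaft II → shaft III: external mesh, 1 reversal → CCW.
shaft III → shaft IV: driver → idler → driven is 2 external meshes, 2 reversals → CCW.
shaft IV → the spindle: external mesh, 1 reversal → CW.
4 reversals in total — an even number — so the spindle turns the same way as the motor shaft.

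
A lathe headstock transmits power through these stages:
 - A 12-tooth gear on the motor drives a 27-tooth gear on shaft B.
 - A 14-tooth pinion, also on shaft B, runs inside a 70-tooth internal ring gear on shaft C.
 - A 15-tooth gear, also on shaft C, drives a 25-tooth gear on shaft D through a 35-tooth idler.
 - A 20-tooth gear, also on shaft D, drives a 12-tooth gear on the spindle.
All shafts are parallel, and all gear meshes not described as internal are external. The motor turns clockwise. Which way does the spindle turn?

the motor → shaft B: external mesh, 1 reversal → CCW.
shaft B → shaft C: internal mesh, same direction → CCW.
shaft C → shaft D: driver → idler → driven is 2 external meshes, 2 reversals → CCW.
shaft D → the spindle: external mesh, 1 reversal → CW.
4 reversals in total — an even number — so the spindle turns the same way as the motor.

clockwise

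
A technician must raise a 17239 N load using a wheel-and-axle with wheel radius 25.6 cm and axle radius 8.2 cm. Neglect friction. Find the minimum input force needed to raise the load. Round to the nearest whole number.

5522 N

Wheel-and-axle MA = R/r = 25.6/8.2 = 3.122.
Effort = load / MA = 17239 / 3.122 = 5521.9 N.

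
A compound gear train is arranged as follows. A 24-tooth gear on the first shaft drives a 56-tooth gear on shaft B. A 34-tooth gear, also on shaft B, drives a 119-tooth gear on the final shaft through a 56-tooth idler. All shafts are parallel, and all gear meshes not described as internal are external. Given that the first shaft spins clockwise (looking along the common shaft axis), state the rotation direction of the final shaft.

anticlockwise

the first shaft → shaft B: external mesh, 1 reversal → CCW.
shaft B → the final shaft: driver → idler → driven is 2 external meshes, 2 reversals → CCW.
3 reversals in total — an odd number — so the final shaft turns opposite to the first shaft.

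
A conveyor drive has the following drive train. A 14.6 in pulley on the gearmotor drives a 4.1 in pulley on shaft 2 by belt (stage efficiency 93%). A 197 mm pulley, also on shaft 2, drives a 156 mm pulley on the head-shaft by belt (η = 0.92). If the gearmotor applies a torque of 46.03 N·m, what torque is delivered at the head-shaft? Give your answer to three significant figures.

Belt: ratio = 4.1/14.6 = 0.28082; torque at shaft 2 = 46.03 × 0.28082 × 0.93 = 12.021 N·m.
Belt: ratio = 156/197 = 0.79188; torque at the head-shaft = 12.021 × 0.79188 × 0.92 = 8.7579 N·m.

8.76 N·m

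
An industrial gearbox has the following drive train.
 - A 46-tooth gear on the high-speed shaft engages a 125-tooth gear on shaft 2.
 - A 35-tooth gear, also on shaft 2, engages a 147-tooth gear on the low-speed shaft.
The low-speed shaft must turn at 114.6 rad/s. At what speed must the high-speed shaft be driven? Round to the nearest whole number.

Overall ratio R = 2.7174 × 4.2 = 11.413.
Required input speed = output speed × R = 114.6 × 11.413 = 1307.9 rad/s.

1308 rad/s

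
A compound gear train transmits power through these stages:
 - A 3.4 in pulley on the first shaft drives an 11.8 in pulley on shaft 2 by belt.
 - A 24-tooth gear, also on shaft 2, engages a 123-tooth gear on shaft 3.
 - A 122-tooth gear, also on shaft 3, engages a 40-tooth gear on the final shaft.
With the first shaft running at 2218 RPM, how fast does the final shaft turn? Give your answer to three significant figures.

380 RPM

Belt: ratio = 11.8/3.4 = 3.4706, so shaft 2 turns at 2218 / 3.4706 = 639.08 RPM.
Gear mesh: ratio = 123/24 = 5.125, so shaft 3 turns at 639.08 / 5.125 = 124.7 RPM.
Gear mesh: ratio = 40/122 = 0.32787, so the final shaft turns at 124.7 / 0.32787 = 380.33 RPM.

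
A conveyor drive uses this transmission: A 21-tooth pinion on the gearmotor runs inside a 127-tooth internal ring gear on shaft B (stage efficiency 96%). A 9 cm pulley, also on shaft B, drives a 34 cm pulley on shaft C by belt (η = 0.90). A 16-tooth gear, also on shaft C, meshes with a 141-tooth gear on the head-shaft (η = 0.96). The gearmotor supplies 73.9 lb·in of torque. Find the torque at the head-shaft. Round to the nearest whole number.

12341 lb·in

internal gear 127/21 = 6.0476 → τ = 73.9·6.0476·0.96 = 429.04 lb·in
belt 34/9 = 3.7778 → τ = 429.04·3.7778·0.90 = 1458.7 lb·in
gear mesh 141/16 = 8.8125 → τ = 1458.7·8.8125·0.96 = 12341 lb·in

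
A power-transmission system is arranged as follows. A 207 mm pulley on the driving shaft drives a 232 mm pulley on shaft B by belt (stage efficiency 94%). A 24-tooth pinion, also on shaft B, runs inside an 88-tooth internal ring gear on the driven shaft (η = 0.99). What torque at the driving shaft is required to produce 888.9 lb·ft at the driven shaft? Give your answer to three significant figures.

232 lb·ft

Overall ratio R = 1.1208 × 3.6667 = 4.1095; overall efficiency η = 0.94 × 0.99 = 0.9306.
Input torque = output torque / (R × η) = 888.9 / (4.1095 × 0.9306) = 232.43 lb·ft.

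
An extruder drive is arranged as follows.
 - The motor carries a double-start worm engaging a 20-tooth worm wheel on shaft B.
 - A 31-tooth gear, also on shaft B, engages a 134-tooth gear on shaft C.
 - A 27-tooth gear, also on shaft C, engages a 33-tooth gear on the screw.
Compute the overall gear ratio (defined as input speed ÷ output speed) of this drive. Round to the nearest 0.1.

Each stage contributes driven/driver: worm 20/2 = 10, gear mesh 134/31 = 4.3226, gear mesh 33/27 = 1.2222.
Overall: 10 × 4.3226 × 1.2222 = 52.832.

52.8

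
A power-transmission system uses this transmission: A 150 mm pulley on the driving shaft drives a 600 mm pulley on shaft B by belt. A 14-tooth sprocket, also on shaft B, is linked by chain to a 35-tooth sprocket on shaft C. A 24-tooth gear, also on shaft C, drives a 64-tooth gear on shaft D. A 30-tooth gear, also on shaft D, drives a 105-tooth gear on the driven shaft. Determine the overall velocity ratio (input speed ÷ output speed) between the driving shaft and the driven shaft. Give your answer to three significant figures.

Each stage contributes driven/driver: belt 600/150 = 4, chain 35/14 = 2.5, gear mesh 64/24 = 2.6667, gear mesh 105/30 = 3.5.
Overall: 4 × 2.5 × 2.6667 × 3.5 = 93.333.

93.3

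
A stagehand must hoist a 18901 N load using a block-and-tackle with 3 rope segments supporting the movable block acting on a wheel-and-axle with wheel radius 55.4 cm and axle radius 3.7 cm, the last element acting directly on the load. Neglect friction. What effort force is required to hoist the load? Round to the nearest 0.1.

Block-and-tackle MA = number of supporting rope parts = 3.
Wheel-and-axle MA = R/r = 55.4/3.7 = 14.973.
Combined ideal MA = 3 × 14.973 = 44.919.
Effort = load / MA = 18901 / 44.919 = 420.78 N.

420.8 N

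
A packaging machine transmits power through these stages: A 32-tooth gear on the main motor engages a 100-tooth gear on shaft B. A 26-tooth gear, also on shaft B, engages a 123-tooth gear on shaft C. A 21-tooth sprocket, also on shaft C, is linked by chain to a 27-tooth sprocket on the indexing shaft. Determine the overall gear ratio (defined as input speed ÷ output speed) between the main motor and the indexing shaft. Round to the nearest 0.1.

Each stage contributes driven/driver: gear mesh 100/32 = 3.125, gear mesh 123/26 = 4.7308, chain 27/21 = 1.2857.
Overall: 3.125 × 4.7308 × 1.2857 = 19.008.

19.0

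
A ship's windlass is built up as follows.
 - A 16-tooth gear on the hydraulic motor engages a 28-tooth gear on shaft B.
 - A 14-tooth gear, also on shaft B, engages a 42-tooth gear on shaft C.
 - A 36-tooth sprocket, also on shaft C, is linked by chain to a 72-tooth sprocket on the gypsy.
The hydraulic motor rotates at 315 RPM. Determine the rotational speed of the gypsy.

30 RPM

the hydraulic motor → shaft B (gear mesh, 28/16): 315 ÷ 1.75 = 180 RPM
shaft B → shaft C (gear mesh, 42/14): 180 ÷ 3 = 60 RPM
shaft C → the gypsy (chain, 72/36): 60 ÷ 2 = 30 RPM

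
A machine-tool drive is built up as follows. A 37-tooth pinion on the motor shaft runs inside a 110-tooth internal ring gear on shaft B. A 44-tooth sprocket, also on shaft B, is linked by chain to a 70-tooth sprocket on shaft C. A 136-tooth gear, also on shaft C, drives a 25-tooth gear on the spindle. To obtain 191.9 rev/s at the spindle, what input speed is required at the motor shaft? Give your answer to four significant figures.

166.8 rev/s

Overall ratio R = 2.973 × 1.5909 × 0.18382 = 0.86944.
Required input speed = output speed × R = 191.9 × 0.86944 = 166.84 rev/s.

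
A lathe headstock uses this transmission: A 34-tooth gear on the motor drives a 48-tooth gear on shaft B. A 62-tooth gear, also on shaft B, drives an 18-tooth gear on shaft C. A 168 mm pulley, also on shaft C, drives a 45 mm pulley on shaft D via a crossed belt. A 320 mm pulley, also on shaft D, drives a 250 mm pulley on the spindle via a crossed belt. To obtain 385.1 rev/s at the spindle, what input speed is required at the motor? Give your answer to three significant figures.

Overall ratio R = 1.4118 × 0.29032 × 0.26786 × 0.78125 = 0.08577.
Required input speed = output speed × R = 385.1 × 0.08577 = 33.03 rev/s.

33.0 rev/s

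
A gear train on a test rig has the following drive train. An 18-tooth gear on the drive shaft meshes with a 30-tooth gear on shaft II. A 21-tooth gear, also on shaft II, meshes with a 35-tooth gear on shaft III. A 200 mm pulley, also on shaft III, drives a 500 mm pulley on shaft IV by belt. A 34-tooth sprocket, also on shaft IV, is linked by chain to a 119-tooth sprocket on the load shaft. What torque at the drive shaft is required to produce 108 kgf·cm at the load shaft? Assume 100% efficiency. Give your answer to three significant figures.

4.44 kgf·cm

Overall ratio R = 1.6667 × 1.6667 × 2.5 × 3.5 = 24.306.
Input torque = output torque / R = 108 / 24.306 = 4.4434 kgf·cm.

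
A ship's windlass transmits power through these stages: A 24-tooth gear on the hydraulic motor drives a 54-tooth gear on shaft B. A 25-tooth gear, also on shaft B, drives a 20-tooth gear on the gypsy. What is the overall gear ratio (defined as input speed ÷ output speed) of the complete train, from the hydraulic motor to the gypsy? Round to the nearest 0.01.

1.80

Each stage contributes driven/driver: gear mesh 54/24 = 2.25, gear mesh 20/25 = 0.8.
Overall: 2.25 × 0.8 = 1.8.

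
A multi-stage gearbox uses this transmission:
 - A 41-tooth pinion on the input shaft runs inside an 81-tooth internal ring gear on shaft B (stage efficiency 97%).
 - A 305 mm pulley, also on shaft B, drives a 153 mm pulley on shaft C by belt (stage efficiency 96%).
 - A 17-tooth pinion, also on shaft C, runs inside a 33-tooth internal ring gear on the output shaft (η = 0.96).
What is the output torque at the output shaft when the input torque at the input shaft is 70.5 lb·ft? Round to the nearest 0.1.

121.2 lb·ft

After the internal gear (81/41): 70.5 × 1.9756 × 0.97 = 135.1 lb·ft
After the belt (153/305): 135.1 × 0.50164 × 0.96 = 65.062 lb·ft
After the internal gear (33/17): 65.062 × 1.9412 × 0.96 = 121.24 lb·ft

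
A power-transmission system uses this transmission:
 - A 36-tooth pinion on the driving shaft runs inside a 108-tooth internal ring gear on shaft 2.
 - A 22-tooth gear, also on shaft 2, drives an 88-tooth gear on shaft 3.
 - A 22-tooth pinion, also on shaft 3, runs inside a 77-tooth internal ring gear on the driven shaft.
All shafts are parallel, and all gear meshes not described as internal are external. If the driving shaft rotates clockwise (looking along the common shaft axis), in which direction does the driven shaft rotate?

counterclockwise

the driving shaft → shaft 2: internal mesh, same direction → CW.
shaft 2 → shaft 3: external mesh, 1 reversal → CCW.
shaft 3 → the driven shaft: internal mesh, same direction → CCW.
1 reversal in total — an odd number — so the driven shaft turns opposite to the driving shaft.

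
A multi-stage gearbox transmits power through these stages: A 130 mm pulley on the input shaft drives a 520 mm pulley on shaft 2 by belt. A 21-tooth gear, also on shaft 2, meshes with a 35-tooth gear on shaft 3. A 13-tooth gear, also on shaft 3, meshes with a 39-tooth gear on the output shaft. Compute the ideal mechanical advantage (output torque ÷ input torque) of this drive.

Each stage contributes driven/driver: belt 520/130 = 4, gear mesh 35/21 = 1.6667, gear mesh 39/13 = 3.
Overall: 4 × 1.6667 × 3 = 20.

20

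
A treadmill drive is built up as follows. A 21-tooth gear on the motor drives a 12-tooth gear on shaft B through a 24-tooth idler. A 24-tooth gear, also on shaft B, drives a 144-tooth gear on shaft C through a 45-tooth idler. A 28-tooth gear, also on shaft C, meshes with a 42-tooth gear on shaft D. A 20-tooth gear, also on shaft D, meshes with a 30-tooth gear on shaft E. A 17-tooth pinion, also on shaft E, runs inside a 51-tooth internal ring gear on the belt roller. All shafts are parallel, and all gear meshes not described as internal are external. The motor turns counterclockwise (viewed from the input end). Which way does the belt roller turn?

the motor → shaft B: driver → idler → driven is 2 external meshes, 2 reversals → CCW.
shaft B → shaft C: driver → idler → driven is 2 external meshes, 2 reversals → CCW.
shaft C → shaft D: external mesh, 1 reversal → CW.
shaft D → shaft E: external mesh, 1 reversal → CCW.
shaft E → the belt roller: internal mesh, same direction → CCW.
6 reversals in total — an even number — so the belt roller turns the same way as the motor.

counterclockwise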